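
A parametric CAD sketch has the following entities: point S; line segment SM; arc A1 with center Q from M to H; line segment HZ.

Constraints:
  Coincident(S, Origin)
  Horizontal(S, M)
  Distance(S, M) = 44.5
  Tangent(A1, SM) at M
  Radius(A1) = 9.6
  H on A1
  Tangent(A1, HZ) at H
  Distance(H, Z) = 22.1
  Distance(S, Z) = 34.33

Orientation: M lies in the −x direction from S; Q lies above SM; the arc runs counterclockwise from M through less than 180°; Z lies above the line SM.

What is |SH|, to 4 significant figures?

36.56

Checks: S.y = 0.00, M.y = 0.00 ✓; |QH| = 9.600 ✓; ∠(QH, HZ) = 90.00° ✓; |HZ| = 22.10 ✓; |SZ| = 34.33 ✓.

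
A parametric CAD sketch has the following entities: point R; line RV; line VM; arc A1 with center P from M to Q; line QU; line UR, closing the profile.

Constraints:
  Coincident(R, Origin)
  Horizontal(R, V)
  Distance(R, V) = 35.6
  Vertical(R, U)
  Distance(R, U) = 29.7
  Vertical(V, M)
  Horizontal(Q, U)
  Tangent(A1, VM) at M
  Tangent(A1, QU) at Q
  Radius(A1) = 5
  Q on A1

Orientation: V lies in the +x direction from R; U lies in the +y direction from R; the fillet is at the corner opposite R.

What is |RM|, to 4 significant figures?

43.33

R is at the origin; RV is horizontal with |RV| = 35.6 and V on the +x side, so V = (35.60, 0.000). R and U share the same x with |RU| = 29.7 and U on the +y side, so U = (0.000, 29.70). The virtual corner opposite R is at (35.60, 29.70). Since A1 is tangent to VM there, PM ⟂ VM and A1 meets QU tangentially, so PQ is at right angles to QU, with radius 5.0, so the center P sits 5.0 in from both sides at P = (30.60, 24.70). That places the tangent points at M = (35.60, 24.70) on VM and Q = (30.60, 29.70) on QU. Then |RM| = |M − R| = 43.33.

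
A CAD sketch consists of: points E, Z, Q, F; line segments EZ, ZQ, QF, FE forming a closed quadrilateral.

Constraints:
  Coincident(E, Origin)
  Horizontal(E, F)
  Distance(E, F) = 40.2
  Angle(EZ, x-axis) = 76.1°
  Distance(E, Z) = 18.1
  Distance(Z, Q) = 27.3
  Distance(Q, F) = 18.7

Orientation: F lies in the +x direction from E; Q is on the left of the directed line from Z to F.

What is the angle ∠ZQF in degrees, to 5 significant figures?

119.26°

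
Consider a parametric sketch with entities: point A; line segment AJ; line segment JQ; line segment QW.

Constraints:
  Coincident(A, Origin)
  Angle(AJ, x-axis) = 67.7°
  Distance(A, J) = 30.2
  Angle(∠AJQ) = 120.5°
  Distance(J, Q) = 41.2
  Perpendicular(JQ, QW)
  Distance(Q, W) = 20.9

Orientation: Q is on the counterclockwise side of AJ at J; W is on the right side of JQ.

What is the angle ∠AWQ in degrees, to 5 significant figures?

50.305°

∠AJQ = 120.5°, so JQ runs at 67.7° + (180° − 120.5°) = 127.20° from the x-axis; with |JQ| = 41.2, Q = J + 41.2·(cos 127.20°, sin 127.20°) = (-13.450, 60.758). JQ is perpendicular to QW; with |QW| = 20.9 on the right of JQ, W = Q + 20.9·(0.79653, 0.60460) = (3.1976, 73.394). Then cos ∠AWQ = WA·WQ / (|WA||WQ|), giving 50.305°.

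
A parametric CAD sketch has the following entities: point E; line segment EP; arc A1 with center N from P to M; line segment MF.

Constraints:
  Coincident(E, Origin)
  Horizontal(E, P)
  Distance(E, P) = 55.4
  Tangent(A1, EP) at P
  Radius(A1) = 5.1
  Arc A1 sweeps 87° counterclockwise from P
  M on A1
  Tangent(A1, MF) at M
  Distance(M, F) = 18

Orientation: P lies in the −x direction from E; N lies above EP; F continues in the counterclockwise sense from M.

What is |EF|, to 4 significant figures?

54.38

E is at the origin; EP is horizontal with |EP| = 55.4 and P on the −x side, so P = (-55.40, 0.000). A1 meets EP tangentially, so NP is at right angles to EP, so N = P + (0, 5.1) = (-55.40, 5.100). On A1, P sits at bearing -90° from N; an 87° counterclockwise sweep puts M at bearing -3°, so M = N + 5.1·(cos -3°, sin -3°) = (-50.31, 4.833). A1 meets MF tangentially, so NM is at right angles to MF, so MF runs along (−sin -3°, cos -3°); with |MF| = 18.0, F = (-49.36, 22.81). Then |EF| = |F − E| = 54.38.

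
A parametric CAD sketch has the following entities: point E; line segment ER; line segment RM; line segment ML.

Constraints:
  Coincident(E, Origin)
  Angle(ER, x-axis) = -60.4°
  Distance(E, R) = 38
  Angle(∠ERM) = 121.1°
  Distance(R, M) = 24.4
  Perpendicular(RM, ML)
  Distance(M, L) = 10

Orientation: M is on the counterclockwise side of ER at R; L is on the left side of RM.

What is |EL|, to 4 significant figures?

49.46

∠ERM = 121.1°, so RM runs at -60.4° + (180° − 121.1°) = -1.500° from the x-axis; with |RM| = 24.4, M = R + 24.4·(cos -1.500°, sin -1.500°) = (43.16, -33.68). RM is perpendicular to ML; with |ML| = 10.0 on the left of RM, L = M + 10.0·(0.02618, 0.9997) = (43.42, -23.68). Then |EL| = |L − E| = 49.46.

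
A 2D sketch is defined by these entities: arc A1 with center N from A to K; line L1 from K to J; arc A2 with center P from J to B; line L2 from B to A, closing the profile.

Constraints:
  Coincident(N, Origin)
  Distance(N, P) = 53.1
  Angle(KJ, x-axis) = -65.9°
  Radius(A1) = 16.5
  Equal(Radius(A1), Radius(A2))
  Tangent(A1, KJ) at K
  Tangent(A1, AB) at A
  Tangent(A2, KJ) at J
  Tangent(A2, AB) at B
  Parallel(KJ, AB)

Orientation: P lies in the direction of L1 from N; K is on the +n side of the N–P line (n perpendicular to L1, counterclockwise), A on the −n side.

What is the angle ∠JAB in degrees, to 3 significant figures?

31.9°

The slot axis is L1's direction at -65.9°, so u = (cos -65.9°, sin -65.9°) = (0.408, -0.913) and n = (−sin -65.9°, cos -65.9°) = (0.913, 0.408). N is at the origin and P lies 53.1 along u from N, so P = 53.1·u = (21.7, -48.5). Tangency of A1 to both parallel lines with radius 16.5 puts K and A at N ± 16.5·n: K = (15.1, 6.74), A = (-15.1, -6.74). Equal radii place J and B the same way about P: J = P + 16.5·n = (36.7, -41.7), B = P − 16.5·n = (6.62, -55.2). Then cos ∠JAB = AJ·AB / (|AJ||AB|), giving 31.9°.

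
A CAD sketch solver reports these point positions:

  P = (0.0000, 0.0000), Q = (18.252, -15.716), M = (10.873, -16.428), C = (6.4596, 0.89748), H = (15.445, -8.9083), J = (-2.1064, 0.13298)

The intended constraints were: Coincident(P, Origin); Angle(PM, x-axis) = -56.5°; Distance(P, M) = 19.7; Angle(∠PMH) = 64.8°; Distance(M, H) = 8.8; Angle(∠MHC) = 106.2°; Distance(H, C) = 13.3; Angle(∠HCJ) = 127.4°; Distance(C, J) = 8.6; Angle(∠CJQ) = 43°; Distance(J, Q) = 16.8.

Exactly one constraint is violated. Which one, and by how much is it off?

Distance(J, Q) = 16.8 — off by 9.00.

P = (0.00, 0.00) ✓; PM at -56.50° ✓; |PM| = 19.70 ✓; ∠PMH = 64.80° ✓; |MH| = 8.801 ✓; ∠MHC = 106.2° ✓; |HC| = 13.30 ✓; ∠HCJ = 127.4° ✓; |CJ| = 8.600 ✓; ∠CJQ = 43.00° ✓; |JQ| = 25.80 ✗.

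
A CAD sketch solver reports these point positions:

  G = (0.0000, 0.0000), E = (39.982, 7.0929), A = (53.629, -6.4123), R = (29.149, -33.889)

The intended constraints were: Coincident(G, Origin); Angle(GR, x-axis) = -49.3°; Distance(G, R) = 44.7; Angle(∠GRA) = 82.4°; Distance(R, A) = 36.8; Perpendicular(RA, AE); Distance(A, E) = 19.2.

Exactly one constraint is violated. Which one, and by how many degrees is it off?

Perpendicular(RA, AE) — off by 3.00°.

G = (0.00, 0.00) ✓; GR at -49.30° ✓; |GR| = 44.70 ✓; ∠GRA = 82.40° ✓; |RA| = 36.80 ✓; ∠(RA, AE) = 87.00° ✗; |AE| = 19.20 ✓.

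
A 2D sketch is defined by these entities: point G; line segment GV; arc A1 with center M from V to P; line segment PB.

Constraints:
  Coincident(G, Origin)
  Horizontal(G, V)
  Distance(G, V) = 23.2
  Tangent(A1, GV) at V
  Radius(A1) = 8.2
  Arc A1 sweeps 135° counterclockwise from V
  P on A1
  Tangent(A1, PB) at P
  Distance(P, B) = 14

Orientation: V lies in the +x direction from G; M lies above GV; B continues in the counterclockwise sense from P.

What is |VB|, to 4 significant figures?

24.25

On A1, V sits at bearing -90° from M; a 135° counterclockwise sweep puts P at bearing 45°, so P = M + 8.2·(cos 45°, sin 45°) = (29.00, 14.00). The tangent condition forces MP to be normal to PB, so PB runs along (−sin 45°, cos 45°); with |PB| = 14.0, B = (19.10, 23.90). Then |VB| = |B − V| = 24.25.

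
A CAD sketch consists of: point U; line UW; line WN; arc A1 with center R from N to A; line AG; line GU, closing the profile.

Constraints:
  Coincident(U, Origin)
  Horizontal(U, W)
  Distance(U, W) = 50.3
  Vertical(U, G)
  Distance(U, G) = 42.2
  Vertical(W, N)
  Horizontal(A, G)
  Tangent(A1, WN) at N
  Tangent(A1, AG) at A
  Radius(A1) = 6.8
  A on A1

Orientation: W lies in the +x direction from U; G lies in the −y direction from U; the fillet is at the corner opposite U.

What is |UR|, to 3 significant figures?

56.1

U is at the origin; UW is horizontal with |UW| = 50.3 and W on the +x side, so W = (50.3, 0.00). UG is vertical with |UG| = 42.2 and G on the −y side, so G = (0.00, -42.2). The virtual corner opposite U is at (50.3, -42.2). Since A1 is tangent to WN there, RN ⟂ WN and since A1 is tangent to AG there, RA ⟂ AG, with radius 6.8, so the center R sits 6.8 in from both sides at R = (43.5, -35.4). Then |UR| = |R − U| = 56.1.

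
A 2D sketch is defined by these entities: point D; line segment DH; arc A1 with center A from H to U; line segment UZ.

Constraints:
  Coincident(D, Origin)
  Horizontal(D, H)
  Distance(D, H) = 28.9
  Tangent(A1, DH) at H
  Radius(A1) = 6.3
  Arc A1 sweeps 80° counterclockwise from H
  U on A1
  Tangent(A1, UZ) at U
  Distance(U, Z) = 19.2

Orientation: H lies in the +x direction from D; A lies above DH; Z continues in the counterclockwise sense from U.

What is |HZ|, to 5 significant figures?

25.932

D is at the origin; DH is horizontal with |DH| = 28.9 and H on the +x side, so H = (28.900, 0.0000). The tangent condition forces AH to be normal to DH, so A = H + (0, 6.3) = (28.900, 6.3000). On A1, H sits at bearing -90° from A; an 80° counterclockwise sweep puts U at bearing -10°, so U = A + 6.3·(cos -10°, sin -10°) = (35.104, 5.2060). Tangency of A1 to UZ means the radius AU is perpendicular to UZ, so UZ runs along (−sin -10°, cos -10°); with |UZ| = 19.2, Z = (38.438, 24.114). Then |HZ| = |Z − H| = 25.932.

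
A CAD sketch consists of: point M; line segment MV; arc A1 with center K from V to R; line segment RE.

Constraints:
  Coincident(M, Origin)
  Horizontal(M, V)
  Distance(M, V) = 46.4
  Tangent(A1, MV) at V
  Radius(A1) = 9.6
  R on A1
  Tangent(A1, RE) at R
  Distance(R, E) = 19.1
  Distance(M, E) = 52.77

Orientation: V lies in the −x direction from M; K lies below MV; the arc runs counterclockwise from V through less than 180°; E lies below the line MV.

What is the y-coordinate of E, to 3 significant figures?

-30.7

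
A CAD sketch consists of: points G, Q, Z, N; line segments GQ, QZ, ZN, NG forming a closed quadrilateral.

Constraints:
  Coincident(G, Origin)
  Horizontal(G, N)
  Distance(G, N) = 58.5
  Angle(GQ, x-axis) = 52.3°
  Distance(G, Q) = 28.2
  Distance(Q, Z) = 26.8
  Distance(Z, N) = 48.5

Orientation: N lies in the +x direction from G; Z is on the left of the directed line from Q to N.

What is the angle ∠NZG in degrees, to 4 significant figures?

68.53°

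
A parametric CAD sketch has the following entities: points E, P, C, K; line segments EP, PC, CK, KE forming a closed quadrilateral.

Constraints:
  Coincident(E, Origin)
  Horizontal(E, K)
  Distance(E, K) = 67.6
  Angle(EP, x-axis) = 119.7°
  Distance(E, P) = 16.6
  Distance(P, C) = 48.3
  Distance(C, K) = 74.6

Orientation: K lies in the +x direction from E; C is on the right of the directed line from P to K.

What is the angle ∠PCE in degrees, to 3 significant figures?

9.42°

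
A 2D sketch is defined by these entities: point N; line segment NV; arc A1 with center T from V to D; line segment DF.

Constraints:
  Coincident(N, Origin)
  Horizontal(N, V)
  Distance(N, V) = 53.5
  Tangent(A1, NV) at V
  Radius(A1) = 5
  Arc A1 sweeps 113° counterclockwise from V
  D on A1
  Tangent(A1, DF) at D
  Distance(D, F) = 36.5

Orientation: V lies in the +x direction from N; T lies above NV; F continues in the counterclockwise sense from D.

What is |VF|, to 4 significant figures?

41.69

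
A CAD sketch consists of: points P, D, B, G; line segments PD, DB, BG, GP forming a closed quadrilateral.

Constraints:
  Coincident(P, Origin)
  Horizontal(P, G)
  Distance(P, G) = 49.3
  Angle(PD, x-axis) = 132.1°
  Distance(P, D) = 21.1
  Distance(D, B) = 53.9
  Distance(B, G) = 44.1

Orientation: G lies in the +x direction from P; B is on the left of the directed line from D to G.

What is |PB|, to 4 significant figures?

52.95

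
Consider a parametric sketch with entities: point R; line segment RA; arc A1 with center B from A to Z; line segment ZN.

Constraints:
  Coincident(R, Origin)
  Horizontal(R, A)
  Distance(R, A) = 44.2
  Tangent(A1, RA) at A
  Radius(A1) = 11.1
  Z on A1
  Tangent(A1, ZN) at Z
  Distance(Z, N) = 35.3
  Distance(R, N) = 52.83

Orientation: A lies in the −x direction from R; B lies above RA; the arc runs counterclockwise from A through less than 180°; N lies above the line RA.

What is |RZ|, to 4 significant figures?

34.56

Checks: |BZ| = 11.10 ✓; ∠(BZ, ZN) = 90.00° ✓; |ZN| = 35.30 ✓; |RN| = 52.83 ✓.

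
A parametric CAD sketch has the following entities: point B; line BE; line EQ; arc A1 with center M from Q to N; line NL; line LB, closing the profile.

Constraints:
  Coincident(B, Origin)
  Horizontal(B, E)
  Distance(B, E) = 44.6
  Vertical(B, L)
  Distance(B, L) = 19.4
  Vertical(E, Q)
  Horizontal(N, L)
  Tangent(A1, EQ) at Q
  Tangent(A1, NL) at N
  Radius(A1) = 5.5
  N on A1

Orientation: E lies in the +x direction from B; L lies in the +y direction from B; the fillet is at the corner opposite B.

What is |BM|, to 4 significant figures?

41.50

BL is vertical with |BL| = 19.4 and L on the +y side, so L = (0.000, 19.40). The virtual corner opposite B is at (44.60, 19.40). Tangency of A1 to EQ means the radius MQ is perpendicular to EQ and tangency of A1 to NL means the radius MN is perpendicular to NL, with radius 5.5, so the center M sits 5.5 in from both sides at M = (39.10, 13.90). Then |BM| = |M − B| = 41.50.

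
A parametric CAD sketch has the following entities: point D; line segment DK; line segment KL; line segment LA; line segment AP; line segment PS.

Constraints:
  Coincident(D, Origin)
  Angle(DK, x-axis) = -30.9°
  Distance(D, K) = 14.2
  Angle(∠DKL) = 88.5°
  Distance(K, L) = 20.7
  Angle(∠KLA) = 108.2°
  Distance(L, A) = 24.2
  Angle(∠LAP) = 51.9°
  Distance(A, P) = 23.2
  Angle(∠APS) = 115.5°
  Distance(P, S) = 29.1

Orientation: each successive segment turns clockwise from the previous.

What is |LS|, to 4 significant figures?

22.01

D is at the origin; DK runs at -30.9° with length 14.2, so K = (12.18, -7.292). ∠DKL = 88.5° gives KL at -122.4° from the x-axis; with |KL| = 20.7, L = (1.093, -24.77). ∠KLA = 108.2° gives LA at 165.8° from the x-axis; with |LA| = 24.2, A = (-22.37, -18.83). ∠LAP = 51.9° gives AP at 37.70° from the x-axis; with |AP| = 23.2, P = (-4.011, -4.646). ∠APS = 115.5° gives PS at -26.80° from the x-axis; with |PS| = 29.1, S = (21.96, -17.77). Then |LS| = |S − L| = 22.01.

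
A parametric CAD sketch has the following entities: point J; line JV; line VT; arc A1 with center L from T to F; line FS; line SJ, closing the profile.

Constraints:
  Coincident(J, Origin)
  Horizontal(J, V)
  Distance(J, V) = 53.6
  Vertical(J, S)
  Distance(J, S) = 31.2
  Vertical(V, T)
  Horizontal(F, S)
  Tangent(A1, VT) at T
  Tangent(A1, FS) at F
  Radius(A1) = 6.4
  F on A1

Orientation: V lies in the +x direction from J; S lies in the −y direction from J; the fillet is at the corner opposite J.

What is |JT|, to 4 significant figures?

59.06

J is at the origin; J and V share the same y with |JV| = 53.6 and V on the +x side, so V = (53.60, 0.000). J and S share the same x with |JS| = 31.2 and S on the −y side, so S = (0.000, -31.20). The virtual corner opposite J is at (53.60, -31.20). Since A1 is tangent to VT there, LT ⟂ VT and since A1 is tangent to FS there, LF ⟂ FS, with radius 6.4, so the center L sits 6.4 in from both sides at L = (47.20, -24.80). That places the tangent points at T = (53.60, -24.80) on VT and F = (47.20, -31.20) on FS. Then |JT| = |T − J| = 59.06.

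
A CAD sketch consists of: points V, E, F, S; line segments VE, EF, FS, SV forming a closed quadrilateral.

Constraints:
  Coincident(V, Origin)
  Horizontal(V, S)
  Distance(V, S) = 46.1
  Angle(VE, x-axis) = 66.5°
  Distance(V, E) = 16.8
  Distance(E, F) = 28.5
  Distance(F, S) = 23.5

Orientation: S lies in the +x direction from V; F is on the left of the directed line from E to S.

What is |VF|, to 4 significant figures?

40.36

Checks: |EF| = 28.50 ✓; |FS| = 23.50 ✓.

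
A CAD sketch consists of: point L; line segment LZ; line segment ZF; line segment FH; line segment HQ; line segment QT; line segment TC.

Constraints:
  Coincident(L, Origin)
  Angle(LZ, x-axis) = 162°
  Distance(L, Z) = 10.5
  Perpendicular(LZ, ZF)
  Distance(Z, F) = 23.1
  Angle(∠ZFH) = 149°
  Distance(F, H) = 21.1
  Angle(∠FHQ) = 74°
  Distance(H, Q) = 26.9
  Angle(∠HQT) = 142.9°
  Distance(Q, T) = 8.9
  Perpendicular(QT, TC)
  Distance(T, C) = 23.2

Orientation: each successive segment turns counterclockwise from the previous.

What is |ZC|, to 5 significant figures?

12.462

L is at the origin; LZ runs at 162.0° with length 10.5, so Z = (-9.9861, 3.2447). The perpendicularity gives ZF at right angles to LZ, so ZF runs at -108.00°; with |ZF| = 23.1, F = (-17.124, -18.725). ∠ZFH = 149.0° gives FH at -77.000° from the x-axis; with |FH| = 21.1, H = (-12.378, -39.284). ∠FHQ = 74.0° gives HQ at 29.000° from the x-axis; with |HQ| = 26.9, Q = (11.149, -26.243). ∠HQT = 142.9° gives QT at 66.100° from the x-axis; with |QT| = 8.9, T = (14.755, -18.106). QT is perpendicular to TC, so TC runs at 156.10°; with |TC| = 23.2, C = (-6.4556, -8.7064). Then |ZC| = |C − Z| = 12.462.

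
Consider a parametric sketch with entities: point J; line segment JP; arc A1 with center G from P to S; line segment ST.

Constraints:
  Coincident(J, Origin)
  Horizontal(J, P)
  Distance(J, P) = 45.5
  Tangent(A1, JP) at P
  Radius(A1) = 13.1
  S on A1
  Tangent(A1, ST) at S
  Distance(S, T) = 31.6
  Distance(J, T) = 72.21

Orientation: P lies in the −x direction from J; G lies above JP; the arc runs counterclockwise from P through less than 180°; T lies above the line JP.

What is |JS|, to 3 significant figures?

41.5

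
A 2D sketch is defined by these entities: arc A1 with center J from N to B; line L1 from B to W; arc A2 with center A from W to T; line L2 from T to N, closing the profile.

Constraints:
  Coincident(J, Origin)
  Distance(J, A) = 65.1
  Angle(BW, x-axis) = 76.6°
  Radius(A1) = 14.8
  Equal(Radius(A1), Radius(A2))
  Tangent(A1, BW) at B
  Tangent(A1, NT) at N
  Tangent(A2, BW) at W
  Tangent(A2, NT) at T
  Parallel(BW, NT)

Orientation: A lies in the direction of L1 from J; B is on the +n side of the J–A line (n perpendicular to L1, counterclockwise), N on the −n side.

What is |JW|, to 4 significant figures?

66.76

The slot axis is L1's direction at 76.6°, so u = (cos 76.6°, sin 76.6°) = (0.2317, 0.9728) and n = (−sin 76.6°, cos 76.6°) = (-0.9728, 0.2317). J is at the origin and A lies 65.1 along u from J, so A = 65.1·u = (15.09, 63.33). Tangency of A1 to both parallel lines with radius 14.8 puts B and N at J ± 14.8·n: B = (-14.40, 3.430), N = (14.40, -3.430). Equal radii place W and T the same way about A: W = A + 14.8·n = (0.6897, 66.76), T = A − 14.8·n = (29.48, 59.90). Then |JW| = |W − J| = 66.76.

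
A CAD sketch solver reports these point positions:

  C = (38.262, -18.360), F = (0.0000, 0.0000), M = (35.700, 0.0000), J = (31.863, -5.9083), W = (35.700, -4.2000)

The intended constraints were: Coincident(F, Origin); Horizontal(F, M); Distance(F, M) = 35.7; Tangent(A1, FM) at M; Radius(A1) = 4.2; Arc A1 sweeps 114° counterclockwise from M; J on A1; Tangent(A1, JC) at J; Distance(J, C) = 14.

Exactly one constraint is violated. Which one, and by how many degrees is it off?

Tangent(A1, JC) at J — off by 3.20°.

F = (0.00, 0.00) ✓; F.y = 0.00, M.y = 0.00 ✓; |FM| = 35.70 ✓; ∠(WM, MF) = 90.00° ✓; |WM| = 4.200 ✓; bearing(W→J) − bearing(W→M) = 114.0° ✓; |WJ| = 4.200 ✓; ∠(WJ, JC) = 86.80° ✗; |JC| = 14.00 ✓.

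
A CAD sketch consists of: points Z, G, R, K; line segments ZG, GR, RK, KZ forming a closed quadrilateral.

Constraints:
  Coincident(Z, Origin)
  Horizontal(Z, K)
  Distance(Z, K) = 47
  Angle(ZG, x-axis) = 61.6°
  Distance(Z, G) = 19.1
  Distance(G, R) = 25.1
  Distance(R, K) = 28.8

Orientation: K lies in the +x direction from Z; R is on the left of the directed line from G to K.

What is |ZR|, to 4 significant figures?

41.26

Z is at the origin; ZK is horizontal with |ZK| = 47.0 and K in +x, so K = (47.0, 0). ZG runs at 61.6° with |ZG| = 19.1, so G = (9.084, 16.80). R is determined by |GR| = 25.1 and |RK| = 28.8 together: it lies at the intersection of circle(G, 25.1) and circle(K, 28.8). With |GK| = 41.47, the foot of the radical line on GK is 18.33 from G and the perpendicular offset is √(25.1² − 18.33²) = 17.15. Taking the left-of-GK solution: R = (32.79, 25.05).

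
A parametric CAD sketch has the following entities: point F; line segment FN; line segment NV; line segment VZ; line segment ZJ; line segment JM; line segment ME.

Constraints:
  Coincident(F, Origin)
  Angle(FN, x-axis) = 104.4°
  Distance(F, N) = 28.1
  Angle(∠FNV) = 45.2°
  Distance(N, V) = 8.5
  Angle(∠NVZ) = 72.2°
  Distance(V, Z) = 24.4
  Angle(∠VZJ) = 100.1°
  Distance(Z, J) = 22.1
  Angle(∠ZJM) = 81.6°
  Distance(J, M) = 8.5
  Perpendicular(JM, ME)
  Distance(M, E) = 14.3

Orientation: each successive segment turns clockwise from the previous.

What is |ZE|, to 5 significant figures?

9.2188

F is at the origin; FN runs at 104.4° with length 28.1, so N = (-6.9882, 27.217). ∠FNV = 45.2° gives NV at -30.400° from the x-axis; with |NV| = 8.5, V = (0.34318, 22.916). ∠NVZ = 72.2° gives VZ at -138.20° from the x-axis; with |VZ| = 24.4, Z = (-17.846, 6.6525). ∠VZJ = 100.1° gives ZJ at 141.90° from the x-axis; with |ZJ| = 22.1, J = (-35.238, 20.289). ∠ZJM = 81.6° gives JM at 43.500° from the x-axis; with |JM| = 8.5, M = (-29.072, 26.140). The perpendicularity gives ME at right angles to JM, so ME runs at -46.500°; with |ME| = 14.3, E = (-19.229, 15.767). Then |ZE| = |E − Z| = 9.2188.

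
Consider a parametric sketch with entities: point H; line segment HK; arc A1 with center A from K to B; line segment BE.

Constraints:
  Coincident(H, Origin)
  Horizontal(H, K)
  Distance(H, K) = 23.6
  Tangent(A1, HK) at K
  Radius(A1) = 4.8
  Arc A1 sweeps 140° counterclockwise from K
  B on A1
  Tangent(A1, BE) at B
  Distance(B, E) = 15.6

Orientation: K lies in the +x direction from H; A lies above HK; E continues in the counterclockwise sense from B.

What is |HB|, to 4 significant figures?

28.00

H is at the origin; H and K share the same y with |HK| = 23.6 and K on the +x side, so K = (23.60, 0.000). Tangency of A1 to HK means the radius AK is perpendicular to HK, so A = K + (0, 4.8) = (23.60, 4.800). On A1, K sits at bearing -90° from A; a 140° counterclockwise sweep puts B at bearing 50°, so B = A + 4.8·(cos 50°, sin 50°) = (26.69, 8.477). Then |HB| = |B − H| = 28.00.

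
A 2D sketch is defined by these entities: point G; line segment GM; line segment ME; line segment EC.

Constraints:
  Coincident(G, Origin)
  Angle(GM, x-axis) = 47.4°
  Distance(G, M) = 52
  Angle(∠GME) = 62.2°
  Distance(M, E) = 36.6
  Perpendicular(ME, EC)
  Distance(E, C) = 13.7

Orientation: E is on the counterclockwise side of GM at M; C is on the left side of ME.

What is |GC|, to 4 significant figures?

34.58

∠GME = 62.2°, so ME runs at 47.4° + (180° − 62.2°) = 165.2° from the x-axis; with |ME| = 36.6, E = M + 36.6·(cos 165.2°, sin 165.2°) = (-0.1882, 47.63). The perpendicularity gives EC at right angles to ME; with |EC| = 13.7 on the left of ME, C = E + 13.7·(-0.2554, -0.9668) = (-3.688, 34.38). Then |GC| = |C − G| = 34.58.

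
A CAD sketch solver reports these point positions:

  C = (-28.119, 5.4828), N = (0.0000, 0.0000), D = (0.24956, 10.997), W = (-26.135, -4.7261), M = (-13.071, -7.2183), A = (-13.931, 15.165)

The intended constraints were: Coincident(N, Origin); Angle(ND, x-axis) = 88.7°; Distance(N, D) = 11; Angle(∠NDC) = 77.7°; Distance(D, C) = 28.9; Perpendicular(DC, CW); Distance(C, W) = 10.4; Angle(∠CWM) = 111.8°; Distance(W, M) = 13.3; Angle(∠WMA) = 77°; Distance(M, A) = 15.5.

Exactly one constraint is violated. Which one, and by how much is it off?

Distance(M, A) = 15.5 — off by 6.90.

N = (0.00, 0.00) ✓; ND at 88.70° ✓; |ND| = 11.00 ✓; ∠NDC = 77.70° ✓; |DC| = 28.90 ✓; ∠(DC, CW) = 90.00° ✓; |CW| = 10.40 ✓; ∠CWM = 111.8° ✓; |WM| = 13.30 ✓; ∠WMA = 77.00° ✓; |MA| = 22.40 ✗.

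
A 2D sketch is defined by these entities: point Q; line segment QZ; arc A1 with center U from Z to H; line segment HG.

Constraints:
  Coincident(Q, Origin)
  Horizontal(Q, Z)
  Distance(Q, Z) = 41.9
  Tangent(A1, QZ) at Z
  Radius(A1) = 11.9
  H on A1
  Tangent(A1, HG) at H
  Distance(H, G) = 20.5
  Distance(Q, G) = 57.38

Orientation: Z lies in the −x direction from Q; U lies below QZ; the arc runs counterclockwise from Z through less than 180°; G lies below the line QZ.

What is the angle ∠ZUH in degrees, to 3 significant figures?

112°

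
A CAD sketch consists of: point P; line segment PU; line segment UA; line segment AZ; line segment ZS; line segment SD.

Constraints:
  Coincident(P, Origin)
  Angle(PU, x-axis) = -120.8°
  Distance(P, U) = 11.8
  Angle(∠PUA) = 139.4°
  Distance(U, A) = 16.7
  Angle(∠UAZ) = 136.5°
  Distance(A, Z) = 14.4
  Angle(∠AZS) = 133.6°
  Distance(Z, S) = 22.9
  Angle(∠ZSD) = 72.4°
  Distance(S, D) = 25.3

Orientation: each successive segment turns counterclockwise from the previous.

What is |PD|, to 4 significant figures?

21.25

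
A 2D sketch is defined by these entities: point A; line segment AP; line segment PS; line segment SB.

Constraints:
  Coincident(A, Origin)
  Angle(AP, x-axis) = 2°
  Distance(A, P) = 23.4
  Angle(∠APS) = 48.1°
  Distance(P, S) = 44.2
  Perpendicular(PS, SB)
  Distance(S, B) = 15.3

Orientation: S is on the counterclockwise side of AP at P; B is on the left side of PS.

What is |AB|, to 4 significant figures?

28.65

A is at the origin; AP runs at 2.0° with length 23.4, so P = 23.4·(cos 2.0°, sin 2.0°) = (23.39, 0.8166). ∠APS = 48.1°, so PS runs at 2.0° + (180° − 48.1°) = 133.9° from the x-axis; with |PS| = 44.2, S = P + 44.2·(cos 133.9°, sin 133.9°) = (-7.263, 32.67). PS is perpendicular to SB; with |SB| = 15.3 on the left of PS, B = S + 15.3·(-0.7206, -0.6934) = (-18.29, 22.06). Then |AB| = |B − A| = 28.65.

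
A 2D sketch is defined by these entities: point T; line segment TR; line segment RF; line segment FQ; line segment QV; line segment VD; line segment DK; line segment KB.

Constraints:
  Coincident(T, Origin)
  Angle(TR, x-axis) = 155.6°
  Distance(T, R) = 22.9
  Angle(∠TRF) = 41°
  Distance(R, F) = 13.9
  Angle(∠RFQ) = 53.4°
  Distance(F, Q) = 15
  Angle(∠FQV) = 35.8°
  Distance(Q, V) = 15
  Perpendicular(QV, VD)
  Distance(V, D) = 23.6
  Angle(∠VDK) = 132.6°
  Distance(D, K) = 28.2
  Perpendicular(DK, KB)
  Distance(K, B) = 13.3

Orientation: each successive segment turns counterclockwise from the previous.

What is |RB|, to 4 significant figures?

46.48

T is at the origin; TR runs at 155.6° with length 22.9, so R = (-20.85, 9.460). ∠TRF = 41.0° gives RF at -65.40° from the x-axis; with |RF| = 13.9, F = (-15.07, -3.178). ∠RFQ = 53.4° gives FQ at 61.20° from the x-axis; with |FQ| = 15.0, Q = (-7.842, 9.966). ∠FQV = 35.8° gives QV at -154.6° from the x-axis; with |QV| = 15.0, V = (-21.39, 3.532). The perpendicularity gives VD at right angles to QV, so VD runs at -64.60°; with |VD| = 23.6, D = (-11.27, -17.79). ∠VDK = 132.6° gives DK at -17.20° from the x-axis; with |DK| = 28.2, K = (15.67, -26.13). DK is perpendicular to KB, so KB runs at 72.80°; with |KB| = 13.3, B = (19.60, -13.42). Then |RB| = |B − R| = 46.48.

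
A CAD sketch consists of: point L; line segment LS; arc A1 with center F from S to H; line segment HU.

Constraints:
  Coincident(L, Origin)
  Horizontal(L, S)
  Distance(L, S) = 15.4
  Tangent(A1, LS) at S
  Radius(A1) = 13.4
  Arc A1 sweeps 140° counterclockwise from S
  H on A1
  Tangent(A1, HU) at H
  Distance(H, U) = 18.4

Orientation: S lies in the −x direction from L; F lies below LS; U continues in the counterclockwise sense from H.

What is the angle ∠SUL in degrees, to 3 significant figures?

24.4°

L is at the origin; L and S share the same y with |LS| = 15.4 and S on the −x side, so S = (-15.4, 0.00). Since A1 is tangent to LS there, FS ⟂ LS, so F = S + (0, -13.4) = (-15.4, -13.4). On A1, S sits at bearing 90° from F; a 140° counterclockwise sweep puts H at bearing 230°, so H = F + 13.4·(cos 230°, sin 230°) = (-24.0, -23.7). A1 meets HU tangentially, so FH is at right angles to HU, so HU runs along (−sin 230°, cos 230°); with |HU| = 18.4, U = (-9.92, -35.5). Then cos ∠SUL = US·UL / (|US||UL|), giving 24.4°.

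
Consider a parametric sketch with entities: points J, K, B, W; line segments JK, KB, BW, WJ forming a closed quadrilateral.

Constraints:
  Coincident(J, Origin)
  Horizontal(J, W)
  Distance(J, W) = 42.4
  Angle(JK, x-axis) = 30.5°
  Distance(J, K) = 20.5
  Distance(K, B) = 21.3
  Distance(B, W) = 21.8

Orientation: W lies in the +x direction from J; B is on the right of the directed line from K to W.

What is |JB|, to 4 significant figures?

25.27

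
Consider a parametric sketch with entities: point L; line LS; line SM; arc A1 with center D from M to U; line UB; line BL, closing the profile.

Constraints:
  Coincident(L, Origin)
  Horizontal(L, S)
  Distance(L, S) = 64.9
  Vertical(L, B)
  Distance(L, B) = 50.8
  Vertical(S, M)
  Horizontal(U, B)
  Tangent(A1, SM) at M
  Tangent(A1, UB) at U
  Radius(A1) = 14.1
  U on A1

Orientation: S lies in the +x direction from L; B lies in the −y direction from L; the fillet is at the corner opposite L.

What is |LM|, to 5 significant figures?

74.558

The virtual corner opposite L is at (64.900, -50.800). A1 meets SM tangentially, so DM is at right angles to SM and since A1 is tangent to UB there, DU ⟂ UB, with radius 14.1, so the center D sits 14.1 in from both sides at D = (50.800, -36.700). That places the tangent points at M = (64.900, -36.700) on SM and U = (50.800, -50.800) on UB. Then |LM| = |M − L| = 74.558.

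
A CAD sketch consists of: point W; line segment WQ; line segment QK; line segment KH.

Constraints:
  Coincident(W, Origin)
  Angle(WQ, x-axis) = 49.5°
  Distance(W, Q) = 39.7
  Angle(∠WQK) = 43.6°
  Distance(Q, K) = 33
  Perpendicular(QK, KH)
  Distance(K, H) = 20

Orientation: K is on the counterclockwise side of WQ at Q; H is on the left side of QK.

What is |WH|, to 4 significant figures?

8.515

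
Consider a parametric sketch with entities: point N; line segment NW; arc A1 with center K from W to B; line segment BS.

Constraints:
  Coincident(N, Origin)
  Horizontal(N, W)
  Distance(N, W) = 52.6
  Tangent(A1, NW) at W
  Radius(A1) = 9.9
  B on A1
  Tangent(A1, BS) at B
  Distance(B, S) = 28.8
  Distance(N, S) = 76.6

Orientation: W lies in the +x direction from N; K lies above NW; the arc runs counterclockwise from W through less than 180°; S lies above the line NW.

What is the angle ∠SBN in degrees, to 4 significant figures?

107.4°

Checks: |KB| = 9.900 ✓; ∠(KB, BS) = 90.00° ✓; |BS| = 28.80 ✓; |NS| = 76.60 ✓.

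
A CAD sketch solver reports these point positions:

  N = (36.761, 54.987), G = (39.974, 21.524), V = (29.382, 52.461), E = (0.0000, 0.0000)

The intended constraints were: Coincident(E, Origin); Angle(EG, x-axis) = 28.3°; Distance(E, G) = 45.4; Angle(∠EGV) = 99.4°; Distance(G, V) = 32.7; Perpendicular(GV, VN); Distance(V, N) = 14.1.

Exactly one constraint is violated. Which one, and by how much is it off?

Distance(V, N) = 14.1 — off by 6.30.

E = (0.00, 0.00) ✓; EG at 28.30° ✓; |EG| = 45.40 ✓; ∠EGV = 99.40° ✓; |GV| = 32.70 ✓; ∠(GV, VN) = 90.00° ✓; |VN| = 7.799 ✗.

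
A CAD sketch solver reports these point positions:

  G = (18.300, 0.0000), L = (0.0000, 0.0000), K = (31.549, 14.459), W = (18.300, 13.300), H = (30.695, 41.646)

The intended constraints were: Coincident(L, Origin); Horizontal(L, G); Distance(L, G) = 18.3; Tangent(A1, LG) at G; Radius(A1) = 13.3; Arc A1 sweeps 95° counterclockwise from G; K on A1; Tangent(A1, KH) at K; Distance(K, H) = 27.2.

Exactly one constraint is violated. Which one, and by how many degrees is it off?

Tangent(A1, KH) at K — off by 3.20°.

L = (0.00, 0.00) ✓; L.y = 0.00, G.y = 0.00 ✓; |LG| = 18.30 ✓; ∠(WG, GL) = 90.00° ✓; |WG| = 13.30 ✓; bearing(W→K) − bearing(W→G) = 95.00° ✓; |WK| = 13.30 ✓; ∠(WK, KH) = 93.20° ✗; |KH| = 27.20 ✓.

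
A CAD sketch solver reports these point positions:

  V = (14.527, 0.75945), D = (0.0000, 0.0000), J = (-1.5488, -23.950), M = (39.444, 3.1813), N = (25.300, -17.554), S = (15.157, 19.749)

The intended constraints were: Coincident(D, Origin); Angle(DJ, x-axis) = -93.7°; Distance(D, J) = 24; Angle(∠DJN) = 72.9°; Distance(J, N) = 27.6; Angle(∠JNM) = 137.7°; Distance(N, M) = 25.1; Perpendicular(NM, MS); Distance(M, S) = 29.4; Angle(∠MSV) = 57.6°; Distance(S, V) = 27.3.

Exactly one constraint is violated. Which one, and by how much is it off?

Distance(S, V) = 27.3 — off by 8.30.

D = (0.00, 0.00) ✓; DJ at -93.70° ✓; |DJ| = 24.00 ✓; ∠DJN = 72.90° ✓; |JN| = 27.60 ✓; ∠JNM = 137.7° ✓; |NM| = 25.10 ✓; ∠(NM, MS) = 90.00° ✓; |MS| = 29.40 ✓; ∠MSV = 57.60° ✓; |SV| = 19.00 ✗.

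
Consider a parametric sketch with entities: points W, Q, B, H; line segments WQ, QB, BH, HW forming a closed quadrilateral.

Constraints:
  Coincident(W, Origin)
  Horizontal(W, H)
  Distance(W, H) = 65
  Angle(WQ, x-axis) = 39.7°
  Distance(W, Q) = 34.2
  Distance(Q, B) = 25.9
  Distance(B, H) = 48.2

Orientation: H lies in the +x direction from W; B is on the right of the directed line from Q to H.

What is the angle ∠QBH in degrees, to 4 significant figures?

65.88°

Checks: |QB| = 25.90 ✓; |BH| = 48.20 ✓.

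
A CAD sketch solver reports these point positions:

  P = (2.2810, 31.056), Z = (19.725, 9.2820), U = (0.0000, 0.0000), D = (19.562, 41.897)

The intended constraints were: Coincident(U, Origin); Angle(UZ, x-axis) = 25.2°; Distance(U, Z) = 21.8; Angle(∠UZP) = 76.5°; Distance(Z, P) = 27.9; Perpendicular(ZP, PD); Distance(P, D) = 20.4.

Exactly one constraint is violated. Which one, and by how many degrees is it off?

Perpendicular(ZP, PD) — off by 6.60°.

U = (0.00, 0.00) ✓; UZ at 25.20° ✓; |UZ| = 21.80 ✓; ∠UZP = 76.50° ✓; |ZP| = 27.90 ✓; ∠(ZP, PD) = 96.60° ✗; |PD| = 20.40 ✓.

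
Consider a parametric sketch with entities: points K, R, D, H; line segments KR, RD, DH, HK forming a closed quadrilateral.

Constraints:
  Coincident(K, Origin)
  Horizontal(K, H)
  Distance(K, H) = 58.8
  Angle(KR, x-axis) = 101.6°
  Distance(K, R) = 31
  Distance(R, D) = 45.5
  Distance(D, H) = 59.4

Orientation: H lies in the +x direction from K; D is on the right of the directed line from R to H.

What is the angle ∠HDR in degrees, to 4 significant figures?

85.26°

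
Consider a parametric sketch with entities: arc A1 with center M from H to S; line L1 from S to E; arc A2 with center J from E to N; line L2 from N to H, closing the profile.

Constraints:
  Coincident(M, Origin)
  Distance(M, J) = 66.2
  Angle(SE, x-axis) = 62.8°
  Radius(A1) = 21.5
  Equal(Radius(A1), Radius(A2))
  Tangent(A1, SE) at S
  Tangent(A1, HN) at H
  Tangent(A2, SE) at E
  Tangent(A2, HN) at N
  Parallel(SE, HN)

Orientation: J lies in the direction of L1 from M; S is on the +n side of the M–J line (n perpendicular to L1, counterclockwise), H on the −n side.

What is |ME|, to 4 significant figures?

69.60

Tangency of A1 to both parallel lines with radius 21.5 puts S and H at M ± 21.5·n: S = (-19.12, 9.828), H = (19.12, -9.828). Equal radii place E and N the same way about J: E = J + 21.5·n = (11.14, 68.71), N = J − 21.5·n = (49.38, 49.05). Then |ME| = |E − M| = 69.60.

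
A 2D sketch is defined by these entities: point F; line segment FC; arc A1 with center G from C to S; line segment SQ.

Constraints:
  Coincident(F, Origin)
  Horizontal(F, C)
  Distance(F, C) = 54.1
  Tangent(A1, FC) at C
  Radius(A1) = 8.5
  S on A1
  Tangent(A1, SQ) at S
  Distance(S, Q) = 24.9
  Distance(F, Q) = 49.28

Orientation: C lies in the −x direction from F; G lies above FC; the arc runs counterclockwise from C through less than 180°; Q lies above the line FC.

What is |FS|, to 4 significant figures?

46.34

F is at the origin; FC is horizontal with |FC| = 54.1 and C on the −x side, so C = (-54.10, 0.000). A1 meets FC tangentially, so GC is at right angles to FC, so G = C + (0, 8.5) = (-54.10, 8.500). Since GS ⟂ SQ (tangency), |GQ| = √(8.5² + 24.9²) = 26.31 regardless of where S sits on A1. So Q lies on both circle(F, 49.28) and circle(G, 26.31); the above-FC intersection is Q = (-39.04, 30.07). S is the foot of the tangent from Q: S = (-45.93, 6.147).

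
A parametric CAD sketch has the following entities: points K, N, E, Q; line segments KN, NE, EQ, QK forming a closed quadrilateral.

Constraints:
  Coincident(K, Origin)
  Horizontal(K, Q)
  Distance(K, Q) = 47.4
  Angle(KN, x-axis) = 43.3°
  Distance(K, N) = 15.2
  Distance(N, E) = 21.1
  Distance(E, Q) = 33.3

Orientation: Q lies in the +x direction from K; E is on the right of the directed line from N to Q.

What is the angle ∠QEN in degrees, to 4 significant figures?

84.90°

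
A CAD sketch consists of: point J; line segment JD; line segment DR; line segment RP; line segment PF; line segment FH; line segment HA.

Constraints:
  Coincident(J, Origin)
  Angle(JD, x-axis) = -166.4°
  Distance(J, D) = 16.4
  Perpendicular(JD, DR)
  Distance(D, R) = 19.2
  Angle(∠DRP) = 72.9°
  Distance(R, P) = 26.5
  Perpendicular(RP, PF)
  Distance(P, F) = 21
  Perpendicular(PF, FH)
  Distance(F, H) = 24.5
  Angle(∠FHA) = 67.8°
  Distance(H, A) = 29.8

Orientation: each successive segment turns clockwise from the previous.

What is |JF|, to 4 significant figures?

9.091

J is at the origin; JD runs at -166.4° with length 16.4, so D = (-15.94, -3.856). The perpendicularity gives DR at right angles to JD, so DR runs at 103.6°; with |DR| = 19.2, R = (-20.45, 14.81). ∠DRP = 72.9° gives RP at -3.500° from the x-axis; with |RP| = 26.5, P = (5.996, 13.19). RP is perpendicular to PF, so PF runs at -93.50°; with |PF| = 21.0, F = (4.714, -7.773). Then |JF| = |F − J| = 9.091.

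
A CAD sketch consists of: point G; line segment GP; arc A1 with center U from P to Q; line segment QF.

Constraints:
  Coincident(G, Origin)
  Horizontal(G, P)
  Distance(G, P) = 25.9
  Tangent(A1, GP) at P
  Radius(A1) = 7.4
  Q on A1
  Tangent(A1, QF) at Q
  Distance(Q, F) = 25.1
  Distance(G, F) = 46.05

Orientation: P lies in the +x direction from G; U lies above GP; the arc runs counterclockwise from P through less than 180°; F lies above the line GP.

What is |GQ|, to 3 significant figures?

34.2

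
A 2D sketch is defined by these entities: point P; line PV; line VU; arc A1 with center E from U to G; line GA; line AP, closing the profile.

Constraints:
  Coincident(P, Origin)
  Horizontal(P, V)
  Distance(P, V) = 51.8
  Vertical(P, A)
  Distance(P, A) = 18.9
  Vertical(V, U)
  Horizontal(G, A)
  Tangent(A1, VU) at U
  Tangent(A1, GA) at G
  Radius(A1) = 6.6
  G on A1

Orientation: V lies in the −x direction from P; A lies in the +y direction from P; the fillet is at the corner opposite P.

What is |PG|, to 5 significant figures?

48.992

P is at the origin; PV is horizontal with |PV| = 51.8 and V on the −x side, so V = (-51.800, 0.0000). PA is vertical with |PA| = 18.9 and A on the +y side, so A = (0.0000, 18.900). The virtual corner opposite P is at (-51.800, 18.900). Since A1 is tangent to VU there, EU ⟂ VU and A1 meets GA tangentially, so EG is at right angles to GA, with radius 6.6, so the center E sits 6.6 in from both sides at E = (-45.200, 12.300). That places the tangent points at U = (-51.800, 12.300) on VU and G = (-45.200, 18.900) on GA. Then |PG| = |G − P| = 48.992.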